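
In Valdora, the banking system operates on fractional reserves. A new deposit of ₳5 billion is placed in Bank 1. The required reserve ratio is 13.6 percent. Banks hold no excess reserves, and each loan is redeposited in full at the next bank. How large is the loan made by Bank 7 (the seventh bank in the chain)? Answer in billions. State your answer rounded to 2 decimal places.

Each bank lends a fraction (1 − rr) = 0.8640 of the deposit it receives, so Bank 7 receives 5·0.8640^6 and lends 5·0.8640^7 ≈ 1.7971 billion.

₳1.80 billion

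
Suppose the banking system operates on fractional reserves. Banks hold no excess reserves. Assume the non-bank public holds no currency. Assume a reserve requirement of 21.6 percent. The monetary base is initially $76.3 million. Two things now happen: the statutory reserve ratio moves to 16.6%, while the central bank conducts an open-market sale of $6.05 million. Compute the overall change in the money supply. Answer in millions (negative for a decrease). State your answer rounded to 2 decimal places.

Before: m₁ = 1 / (0.216) ≈ 4.62963, MB₁ = 76.3, so M₁ = 4.62963 × 76.3 ≈ 353.2408 million.
After: m₂ = 1 / (0.166) ≈ 6.02410, MB₂ = 76.3 − 6.05 = 70.25, so M₂ = 6.02410 × 70.25 ≈ 423.193 million.
ΔM = M₂ − M₁ = 423.193 − 353.2408 = 69.9522 million.

$69.95 million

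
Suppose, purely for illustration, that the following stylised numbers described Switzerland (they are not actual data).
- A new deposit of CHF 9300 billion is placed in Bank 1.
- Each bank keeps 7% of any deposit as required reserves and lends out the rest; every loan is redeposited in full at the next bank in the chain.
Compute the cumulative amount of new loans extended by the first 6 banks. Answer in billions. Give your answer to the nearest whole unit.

CHF 43617 billion

Bank i lends (1 − rr)^i of the original deposit: Bank 1 lends 9300·0.9300 = 8649.0000, Bank 2 lends 9300·0.9300² = 8043.5700, and so on.
Summing a geometric series: total = 9300·[0.9300·(1 − 0.9300^6) / (1 − 0.9300)] ≈ 43616.8843 billion.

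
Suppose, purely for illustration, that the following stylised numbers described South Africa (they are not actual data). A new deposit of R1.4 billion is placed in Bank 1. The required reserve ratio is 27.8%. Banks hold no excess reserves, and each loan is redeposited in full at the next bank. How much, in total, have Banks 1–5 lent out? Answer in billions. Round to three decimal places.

R2.923 billion

Bank i lends (1 − rr)^i of the original deposit: Bank 1 lends 1.4·0.7220 = 1.0108, Bank 2 lends 1.4·0.7220² ≈ 0.7298, and so on.
Summing a geometric series: total = 1.4·[0.7220·(1 − 0.7220^5) / (1 − 0.7220)] ≈ 2.9226 billion.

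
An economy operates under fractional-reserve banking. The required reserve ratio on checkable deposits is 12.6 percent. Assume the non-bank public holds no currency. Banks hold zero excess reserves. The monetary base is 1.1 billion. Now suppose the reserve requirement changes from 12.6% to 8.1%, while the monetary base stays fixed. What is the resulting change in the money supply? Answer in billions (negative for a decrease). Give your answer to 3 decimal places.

4.850 billion

Initially m₁ = 1 / (0.126) ≈ 7.93651, so M₁ = 7.93651 × 1.1 ≈ 8.7302 billion.
After the change m₂ = 1 / (0.081) ≈ 12.34568, so M₂ = 12.34568 × 1.1 ≈ 13.5802 billion.
ΔM = M₂ − M₁ = 13.5802 − 8.7302 = 4.85 billion.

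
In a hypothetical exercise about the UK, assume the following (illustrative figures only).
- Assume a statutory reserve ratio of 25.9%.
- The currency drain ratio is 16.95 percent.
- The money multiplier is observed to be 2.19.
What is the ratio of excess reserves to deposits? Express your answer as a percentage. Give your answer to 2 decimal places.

Using m = 2.19. Since m = (1 + c)/(c + rr + e), the denominator satisfies c + rr + e = (1 + c)/m = (1 + 0.1695) / 2.19 ≈ 0.534018.
With c = 0.1695 and rr = 0.259, the ratio of excess reserves to deposits is 0.534018 − 0.1695 − 0.259 = 0.105518.

10.55%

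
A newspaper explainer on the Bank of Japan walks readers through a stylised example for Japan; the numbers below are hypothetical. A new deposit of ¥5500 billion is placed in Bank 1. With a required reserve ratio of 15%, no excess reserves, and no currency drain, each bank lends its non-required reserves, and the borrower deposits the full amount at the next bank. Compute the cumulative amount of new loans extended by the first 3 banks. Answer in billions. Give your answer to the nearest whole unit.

¥12026 billion

Bank i lends (1 − rr)^i of the original deposit: Bank 1 lends 5500·0.8500 = 4675.0000, Bank 2 lends 5500·0.8500² = 3973.7500, and so on.
Summing a geometric series: total = 5500·[0.8500·(1 − 0.8500^3) / (1 − 0.8500)] = 12026.4375 billion.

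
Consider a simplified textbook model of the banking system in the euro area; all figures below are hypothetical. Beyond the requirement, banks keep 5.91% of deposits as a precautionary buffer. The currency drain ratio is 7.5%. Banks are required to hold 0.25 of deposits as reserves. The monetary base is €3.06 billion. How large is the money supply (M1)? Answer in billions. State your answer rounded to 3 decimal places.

€8.564 billion

The money multiplier is m = (1 + c) / (rr + e + c) = (1 + 0.075) / (0.25 + 0.0591 + 0.075) ≈ 2.79875.
So M = m × MB = 2.79875 × 3.06 ≈ 8.5642 billion.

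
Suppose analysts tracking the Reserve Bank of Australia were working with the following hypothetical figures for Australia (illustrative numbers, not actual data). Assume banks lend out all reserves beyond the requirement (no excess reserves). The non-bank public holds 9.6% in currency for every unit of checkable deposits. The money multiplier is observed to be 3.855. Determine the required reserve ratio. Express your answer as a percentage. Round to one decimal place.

18.8%

Using m = 3.855. Since m = (1 + c)/(c + rr + e), the denominator satisfies c + rr + e = (1 + c)/m = (1 + 0.096) / 3.855 ≈ 0.284306.
With c = 0.096 and e = 0, the required reserve ratio is 0.284306 − 0.096 − 0 = 0.188306.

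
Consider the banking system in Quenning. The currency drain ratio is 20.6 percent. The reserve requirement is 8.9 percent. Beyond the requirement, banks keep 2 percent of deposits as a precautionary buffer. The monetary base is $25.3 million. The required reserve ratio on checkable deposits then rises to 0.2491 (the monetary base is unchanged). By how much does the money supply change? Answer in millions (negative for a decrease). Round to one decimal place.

-32.6 million

Initially m₁ = (1 + 0.206) / (0.089 + 0.02 + 0.206) ≈ 3.8286, so M₁ = 3.8286 × 25.3 ≈ 96.8636 million.
After the change m₂ = (1 + 0.206) / (0.2491 + 0.02 + 0.206) ≈ 2.5384, so M₂ = 2.5384 × 25.3 ≈ 64.2215 million.
ΔM = M₂ − M₁ = 64.2215 − 96.8636 = -32.6421 million.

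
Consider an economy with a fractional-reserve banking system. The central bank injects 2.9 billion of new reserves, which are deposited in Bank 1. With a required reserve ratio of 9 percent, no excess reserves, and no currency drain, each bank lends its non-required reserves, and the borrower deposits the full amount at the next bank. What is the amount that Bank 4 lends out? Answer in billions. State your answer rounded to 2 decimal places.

1.99 billion

Each bank lends a fraction (1 − rr) = 0.9100 of the deposit it receives, so Bank 4 receives 2.9·0.9100^3 and lends 2.9·0.9100^4 ≈ 1.9887 billion.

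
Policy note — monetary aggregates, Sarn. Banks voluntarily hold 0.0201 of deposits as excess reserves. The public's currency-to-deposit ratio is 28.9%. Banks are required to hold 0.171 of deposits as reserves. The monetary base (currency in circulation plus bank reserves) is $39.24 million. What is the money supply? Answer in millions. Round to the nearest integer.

The money multiplier is m = (1 + c) / (rr + e + c) = (1 + 0.289) / (0.171 + 0.0201 + 0.289) ≈ 2.6849.
So M = m × MB = 2.6849 × 39.24 ≈ 105.3555 million.

$105 million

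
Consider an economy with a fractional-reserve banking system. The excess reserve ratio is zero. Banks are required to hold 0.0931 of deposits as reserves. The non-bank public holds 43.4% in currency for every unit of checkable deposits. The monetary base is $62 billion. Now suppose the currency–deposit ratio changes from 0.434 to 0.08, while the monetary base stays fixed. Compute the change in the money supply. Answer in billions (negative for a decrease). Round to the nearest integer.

$218 billion

Initially m₁ = (1 + 0.434) / (0.0931 + 0.434) ≈ 2.7205, so M₁ = 2.7205 × 62 = 168.671 billion.
After the change m₂ = (1 + 0.08) / (0.0931 + 0.08) ≈ 6.2392, so M₂ = 6.2392 × 62 = 386.8304 billion.
ΔM = M₂ − M₁ = 386.8304 − 168.671 = 218.1594 billion.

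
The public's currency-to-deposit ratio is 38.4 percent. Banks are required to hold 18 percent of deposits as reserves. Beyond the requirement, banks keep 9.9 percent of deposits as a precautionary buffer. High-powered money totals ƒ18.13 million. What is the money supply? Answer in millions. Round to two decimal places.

The money multiplier is m = (1 + c) / (rr + e + c) = (1 + 0.384) / (0.18 + 0.099 + 0.384) ≈ 2.08748.
So M = m × MB = 2.08748 × 18.13 ≈ 37.846 million.

ƒ37.85 million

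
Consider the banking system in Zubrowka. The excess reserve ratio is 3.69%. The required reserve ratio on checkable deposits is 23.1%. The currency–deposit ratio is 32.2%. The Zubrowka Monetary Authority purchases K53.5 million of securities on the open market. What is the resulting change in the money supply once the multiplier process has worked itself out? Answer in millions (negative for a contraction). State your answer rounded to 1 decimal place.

K119.9 million

The money multiplier is m = (1 + c) / (rr + e + c) = (1 + 0.322) / (0.231 + 0.0369 + 0.322) ≈ 2.2411.
The purchase adds 53.5 million of base, so ΔM = m × ΔMB = 2.2411 × (+53.5) ≈ 119.8988 million.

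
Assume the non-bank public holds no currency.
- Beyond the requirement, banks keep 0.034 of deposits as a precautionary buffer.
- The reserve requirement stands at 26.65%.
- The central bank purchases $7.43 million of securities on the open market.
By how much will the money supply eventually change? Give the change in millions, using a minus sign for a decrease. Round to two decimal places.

The money multiplier is m = 1 / (rr + e) = 1 / (0.2665 + 0.034) ≈ 3.3278.
The purchase adds 7.43 million of base, so ΔM = m × ΔMB = 3.3278 × (+7.43) ≈ 24.7256 million.

$24.73 million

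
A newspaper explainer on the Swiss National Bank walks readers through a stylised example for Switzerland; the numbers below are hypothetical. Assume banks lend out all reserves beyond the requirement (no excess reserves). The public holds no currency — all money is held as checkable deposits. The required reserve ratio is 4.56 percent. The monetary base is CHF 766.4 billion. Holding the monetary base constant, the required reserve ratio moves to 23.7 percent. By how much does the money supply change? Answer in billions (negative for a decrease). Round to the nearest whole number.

Initially m₁ = 1 / (0.0456) ≈ 21.9298, so M₁ = 21.9298 × 766.4 ≈ 16806.9987 billion.
After the change m₂ = 1 / (0.237) ≈ 4.2194, so M₂ = 4.2194 × 766.4 ≈ 3233.7482 billion.
ΔM = M₂ − M₁ = 3233.7482 − 16806.9987 = -13573.2505 billion.

-13573 billion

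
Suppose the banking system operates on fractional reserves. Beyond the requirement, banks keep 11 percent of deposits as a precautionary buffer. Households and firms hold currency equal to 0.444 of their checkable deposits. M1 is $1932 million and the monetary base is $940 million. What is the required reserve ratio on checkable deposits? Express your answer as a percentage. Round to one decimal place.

Using m = M/MB = 1932/940 ≈ 2.055319. Since m = (1 + c)/(c + rr + e), the denominator satisfies c + rr + e = (1 + c)/m = (1 + 0.444) / 2.055319 ≈ 0.702567.
With c = 0.444 and e = 0.11, the required reserve ratio on checkable deposits is 0.702567 − 0.444 − 0.11 = 0.148567.

14.9%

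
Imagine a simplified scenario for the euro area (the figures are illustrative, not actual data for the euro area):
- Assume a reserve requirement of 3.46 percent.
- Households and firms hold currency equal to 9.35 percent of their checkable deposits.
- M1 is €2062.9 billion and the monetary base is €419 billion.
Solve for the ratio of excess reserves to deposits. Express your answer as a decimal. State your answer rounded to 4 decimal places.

Using m = M/MB = 2062.9/419 ≈ 4.923389. Since m = (1 + c)/(c + rr + e), the denominator satisfies c + rr + e = (1 + c)/m = (1 + 0.0935) / 4.923389 ≈ 0.222103.
With c = 0.0935 and rr = 0.0346, the ratio of excess reserves to deposits is 0.222103 − 0.0935 − 0.0346 = 0.094003.

0.0940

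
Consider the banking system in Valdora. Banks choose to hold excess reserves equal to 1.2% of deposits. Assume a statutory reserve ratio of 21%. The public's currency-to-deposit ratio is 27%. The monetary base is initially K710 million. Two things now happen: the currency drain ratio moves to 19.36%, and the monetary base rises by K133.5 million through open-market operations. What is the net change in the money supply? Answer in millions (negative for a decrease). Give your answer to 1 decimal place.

K589.8 million

Before: m₁ = (1 + 0.27) / (0.21 + 0.012 + 0.27) ≈ 2.58130, MB₁ = 710, so M₁ = 2.58130 × 710 = 1832.723 million.
After: m₂ = (1 + 0.1936) / (0.21 + 0.012 + 0.1936) ≈ 2.87199, MB₂ = 710 + 133.5 = 843.5, so M₂ = 2.87199 × 843.5 ≈ 2422.5236 million.
ΔM = M₂ − M₁ = 2422.5236 − 1832.723 = 589.8006 million.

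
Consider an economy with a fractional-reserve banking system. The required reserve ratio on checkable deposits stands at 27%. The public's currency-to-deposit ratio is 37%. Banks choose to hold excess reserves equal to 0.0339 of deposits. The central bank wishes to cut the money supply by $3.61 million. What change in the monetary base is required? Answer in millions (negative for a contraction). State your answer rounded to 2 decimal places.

-1.78 million

The money multiplier is m = (1 + c) / (rr + e + c) = (1 + 0.37) / (0.27 + 0.0339 + 0.37) ≈ 2.0329.
ΔMB = ΔM / m = (−3.61) / 2.0329 ≈ -1.7758 million.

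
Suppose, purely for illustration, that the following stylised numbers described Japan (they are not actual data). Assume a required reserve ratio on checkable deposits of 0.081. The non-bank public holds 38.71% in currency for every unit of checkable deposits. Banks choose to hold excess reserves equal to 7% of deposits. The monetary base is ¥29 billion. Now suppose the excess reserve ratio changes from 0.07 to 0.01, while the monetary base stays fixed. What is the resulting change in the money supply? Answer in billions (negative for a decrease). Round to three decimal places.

¥9.382 billion

Initially m₁ = (1 + 0.3871) / (0.081 + 0.07 + 0.3871) ≈ 2.577774, so M₁ = 2.577774 × 29 ≈ 74.7554 billion.
After the change m₂ = (1 + 0.3871) / (0.081 + 0.01 + 0.3871) ≈ 2.901276, so M₂ = 2.901276 × 29 ≈ 84.137 billion.
ΔM = M₂ − M₁ = 84.137 − 74.7554 = 9.3816 billion.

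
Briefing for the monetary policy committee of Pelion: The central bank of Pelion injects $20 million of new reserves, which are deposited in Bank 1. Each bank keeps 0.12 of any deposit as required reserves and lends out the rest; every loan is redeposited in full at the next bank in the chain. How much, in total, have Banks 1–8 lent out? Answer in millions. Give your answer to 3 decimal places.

Bank i lends (1 − rr)^i of the original deposit: Bank 1 lends 20·0.8800 = 17.6000, Bank 2 lends 20·0.8800² = 15.4880, and so on.
Summing a geometric series: total = 20·[0.8800·(1 − 0.8800^8) / (1 − 0.8800)] ≈ 93.9203 million.

$93.920 million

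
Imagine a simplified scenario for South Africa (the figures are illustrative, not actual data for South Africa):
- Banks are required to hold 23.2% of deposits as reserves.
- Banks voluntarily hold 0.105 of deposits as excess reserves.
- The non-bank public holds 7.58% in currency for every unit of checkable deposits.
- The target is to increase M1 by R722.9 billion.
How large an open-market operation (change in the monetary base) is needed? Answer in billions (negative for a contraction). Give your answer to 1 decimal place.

The money multiplier is m = (1 + c) / (rr + e + c) = (1 + 0.0758) / (0.232 + 0.105 + 0.0758) ≈ 2.60610.
ΔMB = ΔM / m = (+722.9) / 2.60610 ≈ 277.3877 billion.

R277.4 billion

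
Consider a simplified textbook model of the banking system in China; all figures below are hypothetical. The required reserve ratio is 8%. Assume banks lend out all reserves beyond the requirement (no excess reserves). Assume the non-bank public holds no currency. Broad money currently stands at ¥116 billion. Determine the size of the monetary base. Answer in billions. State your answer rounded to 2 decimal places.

With no currency drain and no excess reserves, the money multiplier is m = 1/rr = 1/0.08 = 12.5.
The monetary base is MB = M / m = 116 / 12.5 = 9.28 billion.

¥9.28 billion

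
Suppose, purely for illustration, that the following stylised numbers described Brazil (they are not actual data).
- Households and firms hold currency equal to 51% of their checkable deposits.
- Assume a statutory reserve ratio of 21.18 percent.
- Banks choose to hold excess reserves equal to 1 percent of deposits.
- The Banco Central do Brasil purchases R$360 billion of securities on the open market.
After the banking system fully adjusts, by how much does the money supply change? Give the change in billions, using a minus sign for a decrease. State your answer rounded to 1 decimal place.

R$742.8 billion

The money multiplier is m = (1 + c) / (rr + e + c) = (1 + 0.51) / (0.2118 + 0.01 + 0.51) ≈ 2.06341.
The purchase adds 360 billion of base, so ΔM = m × ΔMB = 2.06341 × (+360) = 742.8276 billion.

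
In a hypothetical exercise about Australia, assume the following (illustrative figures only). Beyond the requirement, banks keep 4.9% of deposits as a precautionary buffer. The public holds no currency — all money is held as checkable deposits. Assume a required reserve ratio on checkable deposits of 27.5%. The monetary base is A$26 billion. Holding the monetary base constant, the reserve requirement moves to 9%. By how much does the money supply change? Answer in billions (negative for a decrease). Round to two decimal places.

Initially m₁ = 1 / (0.275 + 0.049) ≈ 3.08642, so M₁ = 3.08642 × 26 ≈ 80.2469 billion.
After the change m₂ = 1 / (0.09 + 0.049) ≈ 7.19424, so M₂ = 7.19424 × 26 ≈ 187.0502 billion.
ΔM = M₂ − M₁ = 187.0502 − 80.2469 = 106.8033 billion.

A$106.80 billion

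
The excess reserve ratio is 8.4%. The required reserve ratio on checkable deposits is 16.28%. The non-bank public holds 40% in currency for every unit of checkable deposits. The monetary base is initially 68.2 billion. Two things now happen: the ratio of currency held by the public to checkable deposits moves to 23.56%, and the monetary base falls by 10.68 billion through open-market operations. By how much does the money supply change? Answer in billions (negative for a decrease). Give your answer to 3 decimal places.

Before: m₁ = (1 + 0.4) / (0.1628 + 0.084 + 0.4) ≈ 2.164502, MB₁ = 68.2, so M₁ = 2.164502 × 68.2 ≈ 147.619 billion.
After: m₂ = (1 + 0.2356) / (0.1628 + 0.084 + 0.2356) ≈ 2.561360, MB₂ = 68.2 − 10.68 = 57.52, so M₂ = 2.561360 × 57.52 ≈ 147.3294 billion.
ΔM = M₂ − M₁ = 147.3294 − 147.619 = -0.2896 billion.

-0.290 billion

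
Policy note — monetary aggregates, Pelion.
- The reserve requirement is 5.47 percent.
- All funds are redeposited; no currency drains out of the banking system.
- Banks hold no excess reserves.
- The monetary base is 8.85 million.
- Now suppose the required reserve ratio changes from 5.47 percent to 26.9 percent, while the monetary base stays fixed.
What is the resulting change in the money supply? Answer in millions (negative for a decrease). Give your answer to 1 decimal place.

-128.9 million

Initially m₁ = 1 / (0.0547) ≈ 18.2815, so M₁ = 18.2815 × 8.85 ≈ 161.7913 million.
After the change m₂ = 1 / (0.269) ≈ 3.7175, so M₂ = 3.7175 × 8.85 ≈ 32.8999 million.
ΔM = M₂ − M₁ = 32.8999 − 161.7913 = -128.8914 million.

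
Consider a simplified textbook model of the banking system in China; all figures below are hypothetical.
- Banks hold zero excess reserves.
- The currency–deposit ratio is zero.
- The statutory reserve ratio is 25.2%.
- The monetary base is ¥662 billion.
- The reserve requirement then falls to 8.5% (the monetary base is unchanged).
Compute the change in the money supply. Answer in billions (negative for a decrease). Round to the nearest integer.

¥5161 billion

Initially m₁ = 1 / (0.252) ≈ 3.9683, so M₁ = 3.9683 × 662 = 2627.0146 billion.
After the change m₂ = 1 / (0.085) ≈ 11.7647, so M₂ = 11.7647 × 662 = 7788.2314 billion.
ΔM = M₂ − M₁ = 7788.2314 − 2627.0146 = 5161.2168 billion.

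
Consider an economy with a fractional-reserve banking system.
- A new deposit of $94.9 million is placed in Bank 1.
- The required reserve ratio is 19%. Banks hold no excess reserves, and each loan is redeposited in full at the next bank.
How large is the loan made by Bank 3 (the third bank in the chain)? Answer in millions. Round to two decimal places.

Each bank lends a fraction (1 − rr) = 0.8100 of the deposit it receives, so Bank 3 receives 94.9·0.8100^2 and lends 94.9·0.8100^3 ≈ 50.4338 million.

$50.43 million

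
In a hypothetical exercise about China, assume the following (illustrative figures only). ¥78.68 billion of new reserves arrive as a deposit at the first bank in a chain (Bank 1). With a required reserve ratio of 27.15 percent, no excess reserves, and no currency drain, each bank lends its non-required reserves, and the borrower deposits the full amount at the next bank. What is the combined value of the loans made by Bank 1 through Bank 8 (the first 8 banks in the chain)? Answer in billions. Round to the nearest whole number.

Bank i lends (1 − rr)^i of the original deposit: Bank 1 lends 78.68·0.7285 ≈ 57.3184, Bank 2 lends 78.68·0.7285² ≈ 41.7564, and so on.
Summing a geometric series: total = 78.68·[0.7285·(1 − 0.7285^8) / (1 − 0.7285)] ≈ 194.3695 billion.

¥194 billion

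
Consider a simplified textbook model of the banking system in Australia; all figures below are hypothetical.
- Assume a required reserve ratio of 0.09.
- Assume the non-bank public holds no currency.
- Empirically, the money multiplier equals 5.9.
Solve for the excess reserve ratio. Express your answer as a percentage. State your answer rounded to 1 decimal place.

7.9%

Using m = 5.9. Since m = (1 + c)/(c + rr + e), the denominator satisfies c + rr + e = (1 + c)/m = (1 + 0) / 5.9 ≈ 0.169492.
With c = 0 and rr = 0.09, the excess reserve ratio is 0.169492 − 0 − 0.09 = 0.079492.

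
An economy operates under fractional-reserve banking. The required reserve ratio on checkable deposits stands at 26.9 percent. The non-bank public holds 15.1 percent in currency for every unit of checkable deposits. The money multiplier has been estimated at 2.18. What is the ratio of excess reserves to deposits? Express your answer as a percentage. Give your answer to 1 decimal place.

10.8%

Using m = 2.18. Since m = (1 + c)/(c + rr + e), the denominator satisfies c + rr + e = (1 + c)/m = (1 + 0.151) / 2.18 ≈ 0.527982.
With c = 0.151 and rr = 0.269, the ratio of excess reserves to deposits is 0.527982 − 0.151 − 0.269 = 0.107982.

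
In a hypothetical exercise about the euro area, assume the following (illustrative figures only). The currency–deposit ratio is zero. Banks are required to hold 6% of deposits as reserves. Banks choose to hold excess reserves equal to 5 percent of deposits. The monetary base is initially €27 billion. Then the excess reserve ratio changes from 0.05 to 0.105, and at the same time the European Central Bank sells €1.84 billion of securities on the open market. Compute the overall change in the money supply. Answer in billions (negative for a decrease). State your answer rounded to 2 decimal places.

Before: m₁ = 1 / (0.06 + 0.05) ≈ 9.09091, MB₁ = 27, so M₁ = 9.09091 × 27 ≈ 245.4546 billion.
After: m₂ = 1 / (0.06 + 0.105) ≈ 6.06061, MB₂ = 27 − 1.84 = 25.16, so M₂ = 6.06061 × 25.16 ≈ 152.4849 billion.
ΔM = M₂ − M₁ = 152.4849 − 245.4546 = -92.9697 billion.

-92.97 billion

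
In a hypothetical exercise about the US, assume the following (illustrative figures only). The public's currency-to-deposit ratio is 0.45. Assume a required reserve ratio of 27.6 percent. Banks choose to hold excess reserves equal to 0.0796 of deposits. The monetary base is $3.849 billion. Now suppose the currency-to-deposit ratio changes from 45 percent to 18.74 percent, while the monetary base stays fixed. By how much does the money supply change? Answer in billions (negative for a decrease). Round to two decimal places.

Initially m₁ = (1 + 0.45) / (0.276 + 0.0796 + 0.45) ≈ 1.7999, so M₁ = 1.7999 × 3.849 ≈ 6.9278 billion.
After the change m₂ = (1 + 0.1874) / (0.276 + 0.0796 + 0.1874) ≈ 2.1867, so M₂ = 2.1867 × 3.849 ≈ 8.4166 billion.
ΔM = M₂ − M₁ = 8.4166 − 6.9278 = 1.4888 billion.

$1.49 billion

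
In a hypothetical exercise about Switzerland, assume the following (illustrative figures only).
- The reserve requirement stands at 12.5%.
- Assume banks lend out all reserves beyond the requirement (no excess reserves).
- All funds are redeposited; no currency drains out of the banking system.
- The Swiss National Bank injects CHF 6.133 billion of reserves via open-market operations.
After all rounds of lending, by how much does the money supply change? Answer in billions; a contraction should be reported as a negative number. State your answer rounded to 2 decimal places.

CHF 49.06 billion

The simple money multiplier is m = 1/rr = 1/0.125 = 8.
An open-market purchase increases the monetary base by 6.133 billion, so ΔM = m × ΔMB = 8 × 6.133 = 49.064 billion.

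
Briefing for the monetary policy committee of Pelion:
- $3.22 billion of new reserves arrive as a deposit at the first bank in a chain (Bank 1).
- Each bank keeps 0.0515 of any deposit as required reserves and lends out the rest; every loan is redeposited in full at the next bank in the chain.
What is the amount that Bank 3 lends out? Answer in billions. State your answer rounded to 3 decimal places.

$2.748 billion

Each bank lends a fraction (1 − rr) = 0.9485 of the deposit it receives, so Bank 3 receives 3.22·0.9485^2 and lends 3.22·0.9485^3 ≈ 2.7477 billion.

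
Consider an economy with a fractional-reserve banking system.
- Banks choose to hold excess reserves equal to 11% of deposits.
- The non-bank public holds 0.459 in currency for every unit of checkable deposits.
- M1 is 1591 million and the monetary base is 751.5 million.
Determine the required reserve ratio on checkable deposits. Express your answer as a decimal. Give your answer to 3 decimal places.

0.120

Using m = M/MB = 1591/751.5 ≈ 2.117099. Since m = (1 + c)/(c + rr + e), the denominator satisfies c + rr + e = (1 + c)/m = (1 + 0.459) / 2.117099 ≈ 0.689151.
With c = 0.459 and e = 0.11, the required reserve ratio on checkable deposits is 0.689151 − 0.459 − 0.11 = 0.120151.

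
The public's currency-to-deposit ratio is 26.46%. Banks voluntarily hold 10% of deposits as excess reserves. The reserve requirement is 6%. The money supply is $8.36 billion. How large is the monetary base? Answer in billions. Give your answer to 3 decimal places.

The money multiplier is m = (1 + c) / (rr + e + c) = (1 + 0.2646) / (0.06 + 0.1 + 0.2646) ≈ 2.97833.
MB = M / m = 8.36 / 2.97833 ≈ 2.8069 billion.

$2.807 billion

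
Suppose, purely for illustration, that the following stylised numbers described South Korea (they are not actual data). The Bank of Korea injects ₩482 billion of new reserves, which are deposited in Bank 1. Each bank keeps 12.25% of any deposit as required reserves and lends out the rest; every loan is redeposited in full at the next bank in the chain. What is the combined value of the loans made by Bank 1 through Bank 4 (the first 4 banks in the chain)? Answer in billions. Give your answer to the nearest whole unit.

Bank i lends (1 − rr)^i of the original deposit: Bank 1 lends 482·0.8775 = 422.9550, Bank 2 lends 482·0.8775² ≈ 371.1430, and so on.
Summing a geometric series: total = 482·[0.8775·(1 − 0.8775^4) / (1 − 0.8775)] ≈ 1405.5584 billion.

₩1406 billion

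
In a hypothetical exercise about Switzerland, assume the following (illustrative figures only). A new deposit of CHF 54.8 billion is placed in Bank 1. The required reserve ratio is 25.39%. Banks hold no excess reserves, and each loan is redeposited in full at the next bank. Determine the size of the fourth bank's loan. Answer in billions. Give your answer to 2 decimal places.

Each bank lends a fraction (1 − rr) = 0.7461 of the deposit it receives, so Bank 4 receives 54.8·0.7461^3 and lends 54.8·0.7461^4 ≈ 16.9812 billion.

CHF 16.98 billion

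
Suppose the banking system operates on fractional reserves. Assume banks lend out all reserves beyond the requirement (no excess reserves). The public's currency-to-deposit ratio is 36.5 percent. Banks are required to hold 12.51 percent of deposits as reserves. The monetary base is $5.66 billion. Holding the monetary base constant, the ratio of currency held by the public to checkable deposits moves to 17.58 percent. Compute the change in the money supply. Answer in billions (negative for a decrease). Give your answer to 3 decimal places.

$6.353 billion

Initially m₁ = (1 + 0.365) / (0.1251 + 0.365) ≈ 2.78515, so M₁ = 2.78515 × 5.66 ≈ 15.7639 billion.
After the change m₂ = (1 + 0.1758) / (0.1251 + 0.1758) ≈ 3.90761, so M₂ = 3.90761 × 5.66 ≈ 22.1171 billion.
ΔM = M₂ − M₁ = 22.1171 − 15.7639 = 6.3532 billion.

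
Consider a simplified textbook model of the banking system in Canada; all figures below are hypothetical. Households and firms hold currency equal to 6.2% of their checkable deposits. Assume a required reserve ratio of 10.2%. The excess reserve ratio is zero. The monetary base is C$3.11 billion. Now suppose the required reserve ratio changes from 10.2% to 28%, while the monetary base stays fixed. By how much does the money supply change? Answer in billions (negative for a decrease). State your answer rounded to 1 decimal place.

Initially m₁ = (1 + 0.062) / (0.102 + 0.062) ≈ 6.4756, so M₁ = 6.4756 × 3.11 ≈ 20.1391 billion.
After the change m₂ = (1 + 0.062) / (0.28 + 0.062) ≈ 3.1053, so M₂ = 3.1053 × 3.11 ≈ 9.6575 billion.
ΔM = M₂ − M₁ = 9.6575 − 20.1391 = -10.4816 billion.

-10.5 billion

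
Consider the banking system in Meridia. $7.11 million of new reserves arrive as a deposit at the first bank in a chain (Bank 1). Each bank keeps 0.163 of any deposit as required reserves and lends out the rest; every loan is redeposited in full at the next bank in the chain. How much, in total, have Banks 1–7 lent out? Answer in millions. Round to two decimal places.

Bank i lends (1 − rr)^i of the original deposit: Bank 1 lends 7.11·0.8370 ≈ 5.9511, Bank 2 lends 7.11·0.8370² ≈ 4.9810, and so on.
Summing a geometric series: total = 7.11·[0.8370·(1 − 0.8370^7) / (1 − 0.8370)] ≈ 26.0025 million.

$26.00 million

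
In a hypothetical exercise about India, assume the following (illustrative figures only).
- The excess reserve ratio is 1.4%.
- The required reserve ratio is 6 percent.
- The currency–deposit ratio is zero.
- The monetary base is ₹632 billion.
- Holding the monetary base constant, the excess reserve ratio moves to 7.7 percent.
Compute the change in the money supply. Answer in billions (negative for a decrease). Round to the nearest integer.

-3927 billion

Initially m₁ = 1 / (0.06 + 0.014) ≈ 13.5135, so M₁ = 13.5135 × 632 = 8540.532 billion.
After the change m₂ = 1 / (0.06 + 0.077) ≈ 7.2993, so M₂ = 7.2993 × 632 = 4613.1576 billion.
ΔM = M₂ − M₁ = 4613.1576 − 8540.532 = -3927.3744 billion.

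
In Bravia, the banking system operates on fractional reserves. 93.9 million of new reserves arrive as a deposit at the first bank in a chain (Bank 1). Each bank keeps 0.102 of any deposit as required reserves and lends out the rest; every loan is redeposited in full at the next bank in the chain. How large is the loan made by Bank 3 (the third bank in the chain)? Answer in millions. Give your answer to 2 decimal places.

68.00 million

Each bank lends a fraction (1 − rr) = 0.8980 of the deposit it receives, so Bank 3 receives 93.9·0.8980^2 and lends 93.9·0.8980^3 ≈ 67.9978 million.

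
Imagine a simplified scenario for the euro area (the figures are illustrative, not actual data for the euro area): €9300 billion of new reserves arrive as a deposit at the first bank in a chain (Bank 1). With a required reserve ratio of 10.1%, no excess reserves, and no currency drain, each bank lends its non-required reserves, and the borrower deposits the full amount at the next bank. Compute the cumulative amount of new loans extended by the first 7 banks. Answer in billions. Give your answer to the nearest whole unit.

Bank i lends (1 − rr)^i of the original deposit: Bank 1 lends 9300·0.8990 = 8360.7000, Bank 2 lends 9300·0.8990² = 7516.2693, and so on.
Summing a geometric series: total = 9300·[0.8990·(1 − 0.8990^7) / (1 − 0.8990)] ≈ 43493.0907 billion.

€43493 billion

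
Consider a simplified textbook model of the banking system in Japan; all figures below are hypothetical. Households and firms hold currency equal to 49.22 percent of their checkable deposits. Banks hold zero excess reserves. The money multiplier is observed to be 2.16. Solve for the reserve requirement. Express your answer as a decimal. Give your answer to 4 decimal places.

0.1986

Using m = 2.16. Since m = (1 + c)/(c + rr + e), the denominator satisfies c + rr + e = (1 + c)/m = (1 + 0.4922) / 2.16 ≈ 0.690833.
With c = 0.4922 and e = 0, the reserve requirement is 0.690833 − 0.4922 − 0 = 0.198633.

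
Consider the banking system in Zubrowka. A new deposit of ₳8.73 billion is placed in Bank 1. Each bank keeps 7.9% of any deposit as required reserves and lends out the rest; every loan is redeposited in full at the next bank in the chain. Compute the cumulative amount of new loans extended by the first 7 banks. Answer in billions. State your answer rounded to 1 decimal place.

Bank i lends (1 − rr)^i of the original deposit: Bank 1 lends 8.73·0.9210 ≈ 8.0403, Bank 2 lends 8.73·0.9210² ≈ 7.4051, and so on.
Summing a geometric series: total = 8.73·[0.9210·(1 − 0.9210^7) / (1 − 0.9210)] ≈ 44.5674 billion.

₳44.6 billion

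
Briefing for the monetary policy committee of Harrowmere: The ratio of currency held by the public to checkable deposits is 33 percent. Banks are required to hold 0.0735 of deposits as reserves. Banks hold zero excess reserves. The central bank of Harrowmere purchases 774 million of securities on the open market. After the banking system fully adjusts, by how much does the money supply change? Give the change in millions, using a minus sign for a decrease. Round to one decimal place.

The money multiplier is m = (1 + c) / (rr + c) = (1 + 0.33) / (0.0735 + 0.33) ≈ 3.29616.
The purchase adds 774 million of base, so ΔM = m × ΔMB = 3.29616 × (+774) ≈ 2551.2278 million.

2551.2 million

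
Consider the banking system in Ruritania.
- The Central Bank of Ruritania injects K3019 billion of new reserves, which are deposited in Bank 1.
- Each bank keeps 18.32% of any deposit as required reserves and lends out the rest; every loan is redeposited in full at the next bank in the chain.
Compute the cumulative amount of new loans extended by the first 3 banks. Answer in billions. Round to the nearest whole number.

K6125 billion

Bank i lends (1 − rr)^i of the original deposit: Bank 1 lends 3019·0.8168 = 2465.9192, Bank 2 lends 3019·0.8168² ≈ 2014.1628, and so on.
Summing a geometric series: total = 3019·[0.8168·(1 − 0.8168^3) / (1 − 0.8168)] ≈ 6125.2502 billion.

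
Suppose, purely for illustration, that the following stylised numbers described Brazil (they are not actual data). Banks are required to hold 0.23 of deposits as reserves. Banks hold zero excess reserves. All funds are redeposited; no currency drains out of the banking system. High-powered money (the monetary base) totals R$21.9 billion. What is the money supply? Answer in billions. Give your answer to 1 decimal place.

With no currency drain or excess reserves, the money multiplier is m = 1/rr = 1/0.23 ≈ 4.3478.
Money supply M = m × MB = 4.3478 × 21.9 ≈ 95.2168 billion.

R$95.2 billion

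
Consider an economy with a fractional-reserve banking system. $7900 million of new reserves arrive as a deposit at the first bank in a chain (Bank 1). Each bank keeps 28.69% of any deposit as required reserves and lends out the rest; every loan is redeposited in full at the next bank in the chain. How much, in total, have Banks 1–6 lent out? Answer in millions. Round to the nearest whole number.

$17054 million

Bank i lends (1 − rr)^i of the original deposit: Bank 1 lends 7900·0.7131 = 5633.4900, Bank 2 lends 7900·0.7131² ≈ 4017.2417, and so on.
Summing a geometric series: total = 7900·[0.7131·(1 − 0.7131^6) / (1 − 0.7131)] ≈ 17053.7662 million.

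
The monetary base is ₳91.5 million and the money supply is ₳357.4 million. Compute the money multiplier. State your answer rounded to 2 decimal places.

The money multiplier is m = M / MB = 357.4 / 91.5 ≈ 3.90601.

3.91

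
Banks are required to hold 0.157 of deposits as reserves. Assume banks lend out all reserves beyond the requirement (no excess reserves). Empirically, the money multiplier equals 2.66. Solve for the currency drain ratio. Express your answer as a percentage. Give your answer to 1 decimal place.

35.1%

Using m = 2.66. From m = (1 + c)/(c + rr + e), rearranging gives 1 + c = m·(c + rr + e), so c·(1 − m) = m·(rr + e) − 1.
Hence c = [m·(rr + e) − 1]/(1 − m) = [2.66 × (0.157 + 0) − 1] / (1 − 2.66) ≈ 0.350831.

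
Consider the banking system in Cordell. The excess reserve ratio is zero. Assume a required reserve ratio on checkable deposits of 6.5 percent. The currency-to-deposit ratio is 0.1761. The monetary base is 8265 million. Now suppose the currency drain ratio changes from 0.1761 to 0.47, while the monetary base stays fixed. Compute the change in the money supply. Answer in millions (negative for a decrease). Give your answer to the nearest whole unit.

-17608 million

Initially m₁ = (1 + 0.1761) / (0.065 + 0.1761) ≈ 4.87806, so M₁ = 4.87806 × 8265 = 40317.1659 million.
After the change m₂ = (1 + 0.47) / (0.065 + 0.47) ≈ 2.74766, so M₂ = 2.74766 × 8265 = 22709.4099 million.
ΔM = M₂ − M₁ = 22709.4099 − 40317.1659 = -17607.756 million.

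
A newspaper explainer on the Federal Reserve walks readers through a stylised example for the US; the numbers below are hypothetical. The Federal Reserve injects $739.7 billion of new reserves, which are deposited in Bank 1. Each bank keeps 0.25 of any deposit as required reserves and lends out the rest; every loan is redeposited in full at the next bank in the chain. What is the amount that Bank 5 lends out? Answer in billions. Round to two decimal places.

Each bank lends a fraction (1 − rr) = 0.7500 of the deposit it receives, so Bank 5 receives 739.7·0.7500^4 and lends 739.7·0.7500^5 ≈ 175.5343 billion.

$175.53 billion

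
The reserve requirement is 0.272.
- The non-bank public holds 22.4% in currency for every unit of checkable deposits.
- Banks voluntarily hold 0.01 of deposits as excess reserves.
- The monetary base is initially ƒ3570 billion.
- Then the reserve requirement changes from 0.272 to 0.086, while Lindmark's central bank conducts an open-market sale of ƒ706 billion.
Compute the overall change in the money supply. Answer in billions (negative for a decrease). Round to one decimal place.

Before: m₁ = (1 + 0.224) / (0.272 + 0.01 + 0.224) ≈ 2.418972, MB₁ = 3570, so M₁ = 2.418972 × 3570 ≈ 8635.73 billion.
After: m₂ = (1 + 0.224) / (0.086 + 0.01 + 0.224) = 3.825000, MB₂ = 3570 − 706 = 2864, so M₂ = 3.825000 × 2864 = 10954.8 billion.
ΔM = M₂ − M₁ = 10954.8 − 8635.73 = 2319.07 billion.

ƒ2319.1 billion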